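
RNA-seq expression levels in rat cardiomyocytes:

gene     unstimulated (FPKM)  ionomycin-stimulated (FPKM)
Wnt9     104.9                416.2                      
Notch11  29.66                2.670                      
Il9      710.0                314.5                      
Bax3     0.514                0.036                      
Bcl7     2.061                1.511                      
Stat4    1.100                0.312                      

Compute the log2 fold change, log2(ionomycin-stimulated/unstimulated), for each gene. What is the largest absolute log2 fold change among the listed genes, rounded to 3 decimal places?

log2(416.2/104.9) = 1.988  (Wnt9)
log2(2.670/29.66) = -3.474  (Notch11)
log2(314.5/710.0) = -1.175  (Il9)
log2(0.036/0.514) = -3.836  (Bax3)
log2(1.511/2.061) = -0.448  (Bcl7)
log2(0.312/1.100) = -1.818  (Stat4)
The largest magnitude belongs to Bax3.

3.836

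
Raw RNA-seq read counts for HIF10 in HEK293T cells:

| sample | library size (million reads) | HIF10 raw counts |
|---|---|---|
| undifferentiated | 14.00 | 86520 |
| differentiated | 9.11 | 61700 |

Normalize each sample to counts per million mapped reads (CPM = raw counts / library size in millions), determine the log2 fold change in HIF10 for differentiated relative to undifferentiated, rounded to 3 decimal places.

CPM(undifferentiated) = 86520 / 14.00 = 6180.0000
CPM(differentiated) = 61700 / 9.11 = 6772.7772
Fold change = 6772.7772 / 6180.0000 = 1.09592
log2(1.09592) = 0.1321

0.132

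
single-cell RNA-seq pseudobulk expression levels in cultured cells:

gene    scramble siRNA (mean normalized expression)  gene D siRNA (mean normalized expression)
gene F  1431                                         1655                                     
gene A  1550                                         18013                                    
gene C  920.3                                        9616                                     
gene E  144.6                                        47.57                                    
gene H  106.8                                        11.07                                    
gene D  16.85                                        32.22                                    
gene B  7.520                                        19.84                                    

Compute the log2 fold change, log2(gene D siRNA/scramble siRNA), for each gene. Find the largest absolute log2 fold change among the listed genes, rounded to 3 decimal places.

3.539

log2(1655/1431) = 0.210  (gene F)
log2(18013/1550) = 3.539  (gene A)
log2(9616/920.3) = 3.385  (gene C)
log2(47.57/144.6) = -1.604  (gene E)
log2(11.07/106.8) = -3.270  (gene H)
log2(32.22/16.85) = 0.935  (gene D)
log2(19.84/7.520) = 1.400  (gene B)
The largest magnitude belongs to gene A.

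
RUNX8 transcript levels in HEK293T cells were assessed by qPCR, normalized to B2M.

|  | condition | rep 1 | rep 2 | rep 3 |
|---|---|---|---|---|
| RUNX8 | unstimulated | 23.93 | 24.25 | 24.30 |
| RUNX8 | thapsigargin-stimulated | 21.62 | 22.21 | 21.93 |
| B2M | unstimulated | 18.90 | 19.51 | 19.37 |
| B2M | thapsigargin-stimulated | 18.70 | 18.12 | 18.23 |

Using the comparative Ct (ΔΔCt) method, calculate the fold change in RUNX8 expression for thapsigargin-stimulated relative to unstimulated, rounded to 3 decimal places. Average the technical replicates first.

Mean Ct: RUNX8 unstimulated 24.160; RUNX8 thapsigargin-stimulated 21.920; B2M unstimulated 19.260; B2M thapsigargin-stimulated 18.350
ΔCt(unstimulated) = 24.160 − 19.260 = 4.900
ΔCt(thapsigargin-stimulated) = 21.920 − 18.350 = 3.570
ΔΔCt = 3.570 − 4.900 = -1.330
Fold change = 2^(−(-1.330)) = 2^1.330 = 2.5140

2.514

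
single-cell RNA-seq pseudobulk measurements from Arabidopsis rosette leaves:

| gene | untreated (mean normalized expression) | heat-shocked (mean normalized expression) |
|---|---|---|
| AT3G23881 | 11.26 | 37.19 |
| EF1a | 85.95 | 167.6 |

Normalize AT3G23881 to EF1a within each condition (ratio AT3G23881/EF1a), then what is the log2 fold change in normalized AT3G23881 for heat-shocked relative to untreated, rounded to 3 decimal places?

0.760

AT3G23881/EF1a (untreated) = 11.26 / 85.95 = 0.13101
AT3G23881/EF1a (heat-shocked) = 37.19 / 167.6 = 0.2219
Fold change = 0.2219 / 0.13101 = 1.6938
log2(1.6938) = 0.7603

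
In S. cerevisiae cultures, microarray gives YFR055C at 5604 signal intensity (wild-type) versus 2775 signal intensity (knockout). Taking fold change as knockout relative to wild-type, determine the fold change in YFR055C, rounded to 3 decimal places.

0.495

Fold change = 2775 / 5604 = 0.4952
YFR055C is downregulated.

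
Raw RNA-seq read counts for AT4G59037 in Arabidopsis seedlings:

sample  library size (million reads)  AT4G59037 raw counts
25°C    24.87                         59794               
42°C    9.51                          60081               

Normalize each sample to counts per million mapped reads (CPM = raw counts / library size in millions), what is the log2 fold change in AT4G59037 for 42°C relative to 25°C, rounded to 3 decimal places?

1.394

CPM(25°C) = 59794 / 24.87 = 2404.2622
CPM(42°C) = 60081 / 9.51 = 6317.6656
Fold change = 6317.6656 / 2404.2622 = 2.62769
log2(2.62769) = 1.3938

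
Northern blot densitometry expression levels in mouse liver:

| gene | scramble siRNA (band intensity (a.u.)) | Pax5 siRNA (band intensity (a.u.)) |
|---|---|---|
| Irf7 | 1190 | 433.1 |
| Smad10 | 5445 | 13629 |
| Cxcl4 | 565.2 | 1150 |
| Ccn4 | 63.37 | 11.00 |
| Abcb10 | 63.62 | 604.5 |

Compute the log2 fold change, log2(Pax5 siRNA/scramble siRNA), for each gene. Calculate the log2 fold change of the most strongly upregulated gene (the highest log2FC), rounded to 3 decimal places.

log2(433.1/1190) = -1.458  (Irf7)
log2(13629/5445) = 1.324  (Smad10)
log2(1150/565.2) = 1.025  (Cxcl4)
log2(11.00/63.37) = -2.526  (Ccn4)
log2(604.5/63.62) = 3.248  (Abcb10)
Abcb10 is most strongly upregulated.

3.248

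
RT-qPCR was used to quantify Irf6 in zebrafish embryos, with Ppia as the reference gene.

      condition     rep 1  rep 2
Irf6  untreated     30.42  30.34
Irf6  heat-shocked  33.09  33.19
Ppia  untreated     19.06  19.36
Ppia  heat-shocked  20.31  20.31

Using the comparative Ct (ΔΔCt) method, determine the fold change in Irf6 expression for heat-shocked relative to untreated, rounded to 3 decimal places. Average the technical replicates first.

0.316

Mean Ct: Irf6 untreated 30.380; Irf6 heat-shocked 33.140; Ppia untreated 19.210; Ppia heat-shocked 20.310
ΔCt(untreated) = 30.380 − 19.210 = 11.170
ΔCt(heat-shocked) = 33.140 − 20.310 = 12.830
ΔΔCt = 12.830 − 11.170 = 1.660
Fold change = 2^(−1.660) = 0.3164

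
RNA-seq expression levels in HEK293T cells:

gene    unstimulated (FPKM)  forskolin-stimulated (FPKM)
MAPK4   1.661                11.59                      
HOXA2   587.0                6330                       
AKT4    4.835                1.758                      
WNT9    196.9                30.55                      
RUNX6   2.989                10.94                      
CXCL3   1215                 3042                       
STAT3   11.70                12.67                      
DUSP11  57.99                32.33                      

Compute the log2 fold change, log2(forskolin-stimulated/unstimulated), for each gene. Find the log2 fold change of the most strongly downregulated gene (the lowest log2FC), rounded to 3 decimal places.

log2(11.59/1.661) = 2.803  (MAPK4)
log2(6330/587.0) = 3.431  (HOXA2)
log2(1.758/4.835) = -1.460  (AKT4)
log2(30.55/196.9) = -2.688  (WNT9)
log2(10.94/2.989) = 1.872  (RUNX6)
log2(3042/1215) = 1.324  (CXCL3)
log2(12.67/11.70) = 0.115  (STAT3)
log2(32.33/57.99) = -0.843  (DUSP11)
WNT9 is most strongly downregulated.

-2.688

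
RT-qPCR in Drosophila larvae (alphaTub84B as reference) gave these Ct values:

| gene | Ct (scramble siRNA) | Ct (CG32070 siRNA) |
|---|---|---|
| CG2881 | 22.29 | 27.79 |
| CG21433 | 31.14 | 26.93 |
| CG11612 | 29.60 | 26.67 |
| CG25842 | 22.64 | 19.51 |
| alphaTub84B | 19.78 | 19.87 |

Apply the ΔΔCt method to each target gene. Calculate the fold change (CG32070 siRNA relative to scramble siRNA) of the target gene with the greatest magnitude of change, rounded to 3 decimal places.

CG2881: ΔΔCt = (27.79−19.87) − (22.29−19.78) = 7.92 − 2.51 = 5.41; fold change = 2^-5.41 = 0.024
CG21433: ΔΔCt = (26.93−19.87) − (31.14−19.78) = 7.06 − 11.36 = -4.30; fold change = 2^4.30 = 19.698
CG11612: ΔΔCt = (26.67−19.87) − (29.60−19.78) = 6.80 − 9.82 = -3.02; fold change = 2^3.02 = 8.112
CG25842: ΔΔCt = (19.51−19.87) − (22.64−19.78) = -0.36 − 2.86 = -3.22; fold change = 2^3.22 = 9.318
CG2881 has the largest |ΔΔCt| = 5.41.

0.024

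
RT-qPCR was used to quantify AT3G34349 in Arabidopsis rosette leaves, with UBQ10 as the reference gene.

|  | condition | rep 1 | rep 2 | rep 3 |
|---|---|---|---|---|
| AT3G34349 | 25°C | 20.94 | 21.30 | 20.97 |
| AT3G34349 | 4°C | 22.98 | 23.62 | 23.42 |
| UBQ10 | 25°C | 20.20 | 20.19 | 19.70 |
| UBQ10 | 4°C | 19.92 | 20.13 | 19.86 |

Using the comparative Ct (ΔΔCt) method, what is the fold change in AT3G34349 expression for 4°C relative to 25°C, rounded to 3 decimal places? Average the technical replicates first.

Mean Ct: AT3G34349 25°C 21.070; AT3G34349 4°C 23.340; UBQ10 25°C 20.030; UBQ10 4°C 19.970
ΔCt(25°C) = 21.070 − 20.030 = 1.040
ΔCt(4°C) = 23.340 − 19.970 = 3.370
ΔΔCt = 3.370 − 1.040 = 2.330
Fold change = 2^(−2.330) = 0.1989

0.199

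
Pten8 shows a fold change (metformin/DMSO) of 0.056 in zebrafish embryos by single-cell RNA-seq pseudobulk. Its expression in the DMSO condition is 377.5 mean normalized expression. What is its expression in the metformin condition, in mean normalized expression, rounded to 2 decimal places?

metformin expression = 377.5 × 0.056 = 21.14

21.14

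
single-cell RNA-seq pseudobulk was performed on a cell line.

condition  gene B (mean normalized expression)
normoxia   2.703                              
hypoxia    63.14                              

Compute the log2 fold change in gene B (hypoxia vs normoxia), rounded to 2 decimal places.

4.55

Fold change = 63.14 / 2.703 = 23.3592
log2(23.3592) = 4.546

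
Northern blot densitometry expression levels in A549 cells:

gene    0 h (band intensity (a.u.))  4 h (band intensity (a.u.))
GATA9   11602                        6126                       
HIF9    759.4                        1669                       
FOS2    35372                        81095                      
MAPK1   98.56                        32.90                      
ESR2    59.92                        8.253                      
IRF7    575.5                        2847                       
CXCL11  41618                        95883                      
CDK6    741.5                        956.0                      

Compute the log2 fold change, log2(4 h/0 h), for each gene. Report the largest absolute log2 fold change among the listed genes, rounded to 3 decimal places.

2.860

log2(6126/11602) = -0.921  (GATA9)
log2(1669/759.4) = 1.136  (HIF9)
log2(81095/35372) = 1.197  (FOS2)
log2(32.90/98.56) = -1.583  (MAPK1)
log2(8.253/59.92) = -2.860  (ESR2)
log2(2847/575.5) = 2.307  (IRF7)
log2(95883/41618) = 1.204  (CXCL11)
log2(956.0/741.5) = 0.367  (CDK6)
The largest magnitude belongs to ESR2.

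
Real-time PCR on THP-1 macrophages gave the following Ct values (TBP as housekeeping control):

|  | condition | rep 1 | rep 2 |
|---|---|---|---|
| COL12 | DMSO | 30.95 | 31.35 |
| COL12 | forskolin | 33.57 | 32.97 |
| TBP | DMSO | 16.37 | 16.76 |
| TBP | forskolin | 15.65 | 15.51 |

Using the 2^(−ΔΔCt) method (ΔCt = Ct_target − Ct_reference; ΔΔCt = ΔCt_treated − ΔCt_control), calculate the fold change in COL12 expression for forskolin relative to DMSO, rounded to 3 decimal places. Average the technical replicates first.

Mean Ct: COL12 DMSO 31.150; COL12 forskolin 33.270; TBP DMSO 16.565; TBP forskolin 15.580
ΔCt(DMSO) = 31.150 − 16.565 = 14.585
ΔCt(forskolin) = 33.270 − 15.580 = 17.690
ΔΔCt = 17.690 − 14.585 = 3.105
Fold change = 2^(−3.105) = 0.1162

0.116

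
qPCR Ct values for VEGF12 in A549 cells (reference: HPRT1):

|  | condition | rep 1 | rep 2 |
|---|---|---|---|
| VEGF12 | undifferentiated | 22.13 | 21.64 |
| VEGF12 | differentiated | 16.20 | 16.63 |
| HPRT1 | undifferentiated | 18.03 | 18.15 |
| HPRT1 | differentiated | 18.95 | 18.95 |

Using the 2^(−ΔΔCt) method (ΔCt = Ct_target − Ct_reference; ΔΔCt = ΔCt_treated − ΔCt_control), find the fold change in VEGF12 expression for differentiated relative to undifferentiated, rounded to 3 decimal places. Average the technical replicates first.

80.449

Mean Ct: VEGF12 undifferentiated 21.885; VEGF12 differentiated 16.415; HPRT1 undifferentiated 18.090; HPRT1 differentiated 18.950
ΔCt(undifferentiated) = 21.885 − 18.090 = 3.795
ΔCt(differentiated) = 16.415 − 18.950 = -2.535
ΔΔCt = -2.535 − 3.795 = -6.330
Fold change = 2^(−(-6.330)) = 2^6.330 = 80.4489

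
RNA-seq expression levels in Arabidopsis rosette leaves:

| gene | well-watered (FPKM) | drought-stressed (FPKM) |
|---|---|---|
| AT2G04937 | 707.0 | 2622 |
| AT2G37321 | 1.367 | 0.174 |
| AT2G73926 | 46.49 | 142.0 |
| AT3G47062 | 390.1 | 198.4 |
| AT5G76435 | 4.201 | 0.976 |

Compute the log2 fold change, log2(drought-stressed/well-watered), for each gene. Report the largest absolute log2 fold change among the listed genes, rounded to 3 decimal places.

2.974

log2(2622/707.0) = 1.891  (AT2G04937)
log2(0.174/1.367) = -2.974  (AT2G37321)
log2(142.0/46.49) = 1.611  (AT2G73926)
log2(198.4/390.1) = -0.975  (AT3G47062)
log2(0.976/4.201) = -2.106  (AT5G76435)
The largest magnitude belongs to AT2G37321.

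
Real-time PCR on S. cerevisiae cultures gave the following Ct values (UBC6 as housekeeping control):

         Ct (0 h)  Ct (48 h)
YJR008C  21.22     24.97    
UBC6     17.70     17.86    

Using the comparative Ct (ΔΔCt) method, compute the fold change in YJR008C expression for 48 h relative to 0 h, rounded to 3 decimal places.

0.083

ΔCt(0 h) = 21.220 − 17.700 = 3.520
ΔCt(48 h) = 24.970 − 17.860 = 7.110
ΔΔCt = 7.110 − 3.520 = 3.590
Fold change = 2^(−3.590) = 0.0830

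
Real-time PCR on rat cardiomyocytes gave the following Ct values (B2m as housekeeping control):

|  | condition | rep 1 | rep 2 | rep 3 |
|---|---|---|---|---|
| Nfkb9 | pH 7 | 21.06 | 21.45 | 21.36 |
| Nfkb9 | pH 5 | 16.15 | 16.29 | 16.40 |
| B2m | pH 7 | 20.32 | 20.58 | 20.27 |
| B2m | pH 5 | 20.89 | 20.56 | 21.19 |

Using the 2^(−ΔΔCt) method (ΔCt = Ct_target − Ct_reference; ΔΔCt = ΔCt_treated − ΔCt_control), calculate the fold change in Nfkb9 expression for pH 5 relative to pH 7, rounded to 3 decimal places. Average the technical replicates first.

45.255

Mean Ct: Nfkb9 pH 7 21.290; Nfkb9 pH 5 16.280; B2m pH 7 20.390; B2m pH 5 20.880
ΔCt(pH 7) = 21.290 − 20.390 = 0.900
ΔCt(pH 5) = 16.280 − 20.880 = -4.600
ΔΔCt = -4.600 − 0.900 = -5.500
Fold change = 2^(−(-5.500)) = 2^5.500 = 45.2548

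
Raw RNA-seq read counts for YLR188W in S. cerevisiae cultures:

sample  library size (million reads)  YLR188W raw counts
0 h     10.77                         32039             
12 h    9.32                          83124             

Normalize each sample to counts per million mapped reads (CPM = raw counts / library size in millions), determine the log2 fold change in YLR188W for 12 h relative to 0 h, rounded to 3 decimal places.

1.584

CPM(0 h) = 32039 / 10.77 = 2974.8375
CPM(12 h) = 83124 / 9.32 = 8918.8841
Fold change = 8918.8841 / 2974.8375 = 2.99811
log2(2.99811) = 1.5841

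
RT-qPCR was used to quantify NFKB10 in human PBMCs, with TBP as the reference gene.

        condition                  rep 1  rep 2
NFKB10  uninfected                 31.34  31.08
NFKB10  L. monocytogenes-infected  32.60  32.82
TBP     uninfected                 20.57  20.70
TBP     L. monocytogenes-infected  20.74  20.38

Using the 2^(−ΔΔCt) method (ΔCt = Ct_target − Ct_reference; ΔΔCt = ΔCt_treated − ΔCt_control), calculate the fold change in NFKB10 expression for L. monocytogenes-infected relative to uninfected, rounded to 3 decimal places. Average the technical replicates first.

Mean Ct: NFKB10 uninfected 31.210; NFKB10 L. monocytogenes-infected 32.710; TBP uninfected 20.635; TBP L. monocytogenes-infected 20.560
ΔCt(uninfected) = 31.210 − 20.635 = 10.575
ΔCt(L. monocytogenes-infected) = 32.710 − 20.560 = 12.150
ΔΔCt = 12.150 − 10.575 = 1.575
Fold change = 2^(−1.575) = 0.3356

0.336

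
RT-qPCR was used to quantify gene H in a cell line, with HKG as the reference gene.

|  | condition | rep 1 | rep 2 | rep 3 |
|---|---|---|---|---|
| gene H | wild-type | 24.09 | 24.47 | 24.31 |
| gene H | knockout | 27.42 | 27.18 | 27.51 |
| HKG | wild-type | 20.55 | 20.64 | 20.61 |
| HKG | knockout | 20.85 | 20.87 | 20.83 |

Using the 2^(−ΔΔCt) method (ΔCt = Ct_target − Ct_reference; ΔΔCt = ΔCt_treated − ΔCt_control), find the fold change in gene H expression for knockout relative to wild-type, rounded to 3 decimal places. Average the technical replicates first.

Mean Ct: gene H wild-type 24.290; gene H knockout 27.370; HKG wild-type 20.600; HKG knockout 20.850
ΔCt(wild-type) = 24.290 − 20.600 = 3.690
ΔCt(knockout) = 27.370 − 20.850 = 6.520
ΔΔCt = 6.520 − 3.690 = 2.830
Fold change = 2^(−2.830) = 0.1406

0.141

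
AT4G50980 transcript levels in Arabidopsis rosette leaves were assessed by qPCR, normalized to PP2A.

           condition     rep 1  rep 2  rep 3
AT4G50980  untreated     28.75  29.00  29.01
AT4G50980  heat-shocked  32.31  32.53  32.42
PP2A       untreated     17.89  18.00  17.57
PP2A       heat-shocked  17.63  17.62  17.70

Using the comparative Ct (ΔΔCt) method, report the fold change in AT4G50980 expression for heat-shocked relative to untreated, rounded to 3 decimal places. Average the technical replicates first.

Mean Ct: AT4G50980 untreated 28.920; AT4G50980 heat-shocked 32.420; PP2A untreated 17.820; PP2A heat-shocked 17.650
ΔCt(untreated) = 28.920 − 17.820 = 11.100
ΔCt(heat-shocked) = 32.420 − 17.650 = 14.770
ΔΔCt = 14.770 − 11.100 = 3.670
Fold change = 2^(−3.670) = 0.0786

0.079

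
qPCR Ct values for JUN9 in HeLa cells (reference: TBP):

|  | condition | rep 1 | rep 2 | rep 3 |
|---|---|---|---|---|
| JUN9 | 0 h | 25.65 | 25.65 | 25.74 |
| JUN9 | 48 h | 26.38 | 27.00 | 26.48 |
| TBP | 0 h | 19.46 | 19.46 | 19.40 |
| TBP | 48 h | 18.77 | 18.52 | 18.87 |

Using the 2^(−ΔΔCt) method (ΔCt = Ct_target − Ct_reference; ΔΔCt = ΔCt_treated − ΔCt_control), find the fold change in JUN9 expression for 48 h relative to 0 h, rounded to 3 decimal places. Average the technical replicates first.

Mean Ct: JUN9 0 h 25.680; JUN9 48 h 26.620; TBP 0 h 19.440; TBP 48 h 18.720
ΔCt(0 h) = 25.680 − 19.440 = 6.240
ΔCt(48 h) = 26.620 − 18.720 = 7.900
ΔΔCt = 7.900 − 6.240 = 1.660
Fold change = 2^(−1.660) = 0.3164

0.316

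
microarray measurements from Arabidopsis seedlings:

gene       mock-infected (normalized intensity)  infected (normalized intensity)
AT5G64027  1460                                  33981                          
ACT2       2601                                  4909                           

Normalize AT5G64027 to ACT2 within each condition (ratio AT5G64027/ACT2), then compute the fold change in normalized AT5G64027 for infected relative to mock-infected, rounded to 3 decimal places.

12.332

AT5G64027/ACT2 (mock-infected) = 1460 / 2601 = 0.56132
AT5G64027/ACT2 (infected) = 33981 / 4909 = 6.9222
Fold change = 6.9222 / 0.56132 = 12.3319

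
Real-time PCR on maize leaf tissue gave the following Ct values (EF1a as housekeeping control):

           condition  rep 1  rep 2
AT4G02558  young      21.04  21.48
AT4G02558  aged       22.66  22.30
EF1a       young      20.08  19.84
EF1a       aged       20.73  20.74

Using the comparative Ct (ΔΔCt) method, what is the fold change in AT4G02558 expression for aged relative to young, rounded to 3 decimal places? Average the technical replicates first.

Mean Ct: AT4G02558 young 21.260; AT4G02558 aged 22.480; EF1a young 19.960; EF1a aged 20.735
ΔCt(young) = 21.260 − 19.960 = 1.300
ΔCt(aged) = 22.480 − 20.735 = 1.745
ΔΔCt = 1.745 − 1.300 = 0.445
Fold change = 2^(−0.445) = 0.7346

0.735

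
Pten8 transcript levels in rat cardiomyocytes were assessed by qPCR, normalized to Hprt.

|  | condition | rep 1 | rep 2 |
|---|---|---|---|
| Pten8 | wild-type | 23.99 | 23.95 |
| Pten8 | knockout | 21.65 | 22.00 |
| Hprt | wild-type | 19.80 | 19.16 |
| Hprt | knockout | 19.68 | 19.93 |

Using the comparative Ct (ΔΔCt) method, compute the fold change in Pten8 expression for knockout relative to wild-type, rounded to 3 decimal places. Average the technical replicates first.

5.540

Mean Ct: Pten8 wild-type 23.970; Pten8 knockout 21.825; Hprt wild-type 19.480; Hprt knockout 19.805
ΔCt(wild-type) = 23.970 − 19.480 = 4.490
ΔCt(knockout) = 21.825 − 19.805 = 2.020
ΔΔCt = 2.020 − 4.490 = -2.470
Fold change = 2^(−(-2.470)) = 2^2.470 = 5.5404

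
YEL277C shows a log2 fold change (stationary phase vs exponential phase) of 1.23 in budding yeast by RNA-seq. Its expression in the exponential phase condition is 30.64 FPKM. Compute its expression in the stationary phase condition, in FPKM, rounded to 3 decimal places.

Fold change = 2^(1.23) = 2.3457
stationary phase expression = 30.64 × 2.3457 = 71.871

71.871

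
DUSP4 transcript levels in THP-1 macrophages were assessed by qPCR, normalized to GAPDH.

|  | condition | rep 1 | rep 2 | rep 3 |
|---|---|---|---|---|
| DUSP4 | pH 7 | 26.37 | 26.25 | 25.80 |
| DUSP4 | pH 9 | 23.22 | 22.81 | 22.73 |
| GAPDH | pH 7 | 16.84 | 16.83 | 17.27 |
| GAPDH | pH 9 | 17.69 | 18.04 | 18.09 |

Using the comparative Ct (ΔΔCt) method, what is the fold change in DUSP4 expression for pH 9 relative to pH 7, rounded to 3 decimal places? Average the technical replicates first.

18.126

Mean Ct: DUSP4 pH 7 26.140; DUSP4 pH 9 22.920; GAPDH pH 7 16.980; GAPDH pH 9 17.940
ΔCt(pH 7) = 26.140 − 16.980 = 9.160
ΔCt(pH 9) = 22.920 − 17.940 = 4.980
ΔΔCt = 4.980 − 9.160 = -4.180
Fold change = 2^(−(-4.180)) = 2^4.180 = 18.1261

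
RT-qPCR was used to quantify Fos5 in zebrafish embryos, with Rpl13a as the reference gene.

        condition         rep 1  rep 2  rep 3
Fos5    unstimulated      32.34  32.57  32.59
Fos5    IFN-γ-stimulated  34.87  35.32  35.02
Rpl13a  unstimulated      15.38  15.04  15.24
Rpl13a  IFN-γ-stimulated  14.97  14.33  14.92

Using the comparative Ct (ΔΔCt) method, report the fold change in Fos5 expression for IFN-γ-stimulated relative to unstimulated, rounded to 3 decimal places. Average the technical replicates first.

0.121

Mean Ct: Fos5 unstimulated 32.500; Fos5 IFN-γ-stimulated 35.070; Rpl13a unstimulated 15.220; Rpl13a IFN-γ-stimulated 14.740
ΔCt(unstimulated) = 32.500 − 15.220 = 17.280
ΔCt(IFN-γ-stimulated) = 35.070 − 14.740 = 20.330
ΔΔCt = 20.330 − 17.280 = 3.050
Fold change = 2^(−3.050) = 0.1207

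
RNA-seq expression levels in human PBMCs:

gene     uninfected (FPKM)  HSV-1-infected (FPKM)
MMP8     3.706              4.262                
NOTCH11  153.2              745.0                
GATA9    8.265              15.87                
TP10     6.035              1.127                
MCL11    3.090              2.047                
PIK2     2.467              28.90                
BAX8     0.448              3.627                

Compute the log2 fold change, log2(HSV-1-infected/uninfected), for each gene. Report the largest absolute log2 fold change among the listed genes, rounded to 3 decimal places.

log2(4.262/3.706) = 0.202  (MMP8)
log2(745.0/153.2) = 2.282  (NOTCH11)
log2(15.87/8.265) = 0.941  (GATA9)
log2(1.127/6.035) = -2.421  (TP10)
log2(2.047/3.090) = -0.594  (MCL11)
log2(28.90/2.467) = 3.550  (PIK2)
log2(3.627/0.448) = 3.017  (BAX8)
The largest magnitude belongs to PIK2.

3.550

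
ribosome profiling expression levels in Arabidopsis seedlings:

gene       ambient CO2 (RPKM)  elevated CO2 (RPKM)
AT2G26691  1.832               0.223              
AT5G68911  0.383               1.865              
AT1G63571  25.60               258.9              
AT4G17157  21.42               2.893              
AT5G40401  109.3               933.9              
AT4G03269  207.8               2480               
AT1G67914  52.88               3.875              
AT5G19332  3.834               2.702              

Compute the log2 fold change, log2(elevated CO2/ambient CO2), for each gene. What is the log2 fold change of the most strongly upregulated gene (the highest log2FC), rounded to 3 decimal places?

3.577

log2(0.223/1.832) = -3.038  (AT2G26691)
log2(1.865/0.383) = 2.284  (AT5G68911)
log2(258.9/25.60) = 3.338  (AT1G63571)
log2(2.893/21.42) = -2.888  (AT4G17157)
log2(933.9/109.3) = 3.095  (AT5G40401)
log2(2480/207.8) = 3.577  (AT4G03269)
log2(3.875/52.88) = -3.770  (AT1G67914)
log2(2.702/3.834) = -0.505  (AT5G19332)
AT4G03269 is most strongly upregulated.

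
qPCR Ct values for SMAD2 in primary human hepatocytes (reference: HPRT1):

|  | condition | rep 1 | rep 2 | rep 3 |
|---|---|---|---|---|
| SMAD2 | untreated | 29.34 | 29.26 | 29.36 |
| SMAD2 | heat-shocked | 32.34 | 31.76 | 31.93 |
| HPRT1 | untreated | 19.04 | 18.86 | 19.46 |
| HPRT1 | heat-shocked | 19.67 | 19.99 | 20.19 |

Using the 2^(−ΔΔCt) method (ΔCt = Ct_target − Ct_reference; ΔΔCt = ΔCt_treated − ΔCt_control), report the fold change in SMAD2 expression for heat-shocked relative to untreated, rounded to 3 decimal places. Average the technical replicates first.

0.275

Mean Ct: SMAD2 untreated 29.320; SMAD2 heat-shocked 32.010; HPRT1 untreated 19.120; HPRT1 heat-shocked 19.950
ΔCt(untreated) = 29.320 − 19.120 = 10.200
ΔCt(heat-shocked) = 32.010 − 19.950 = 12.060
ΔΔCt = 12.060 − 10.200 = 1.860
Fold change = 2^(−1.860) = 0.2755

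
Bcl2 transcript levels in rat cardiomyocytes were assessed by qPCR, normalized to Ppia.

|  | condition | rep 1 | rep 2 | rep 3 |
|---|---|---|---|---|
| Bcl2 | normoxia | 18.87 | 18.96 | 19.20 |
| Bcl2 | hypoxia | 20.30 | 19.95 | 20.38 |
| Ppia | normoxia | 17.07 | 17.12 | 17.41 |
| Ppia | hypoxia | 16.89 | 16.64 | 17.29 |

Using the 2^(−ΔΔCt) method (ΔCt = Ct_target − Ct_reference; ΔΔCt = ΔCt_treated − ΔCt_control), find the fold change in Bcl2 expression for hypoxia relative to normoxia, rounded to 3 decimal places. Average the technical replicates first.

Mean Ct: Bcl2 normoxia 19.010; Bcl2 hypoxia 20.210; Ppia normoxia 17.200; Ppia hypoxia 16.940
ΔCt(normoxia) = 19.010 − 17.200 = 1.810
ΔCt(hypoxia) = 20.210 − 16.940 = 3.270
ΔΔCt = 3.270 − 1.810 = 1.460
Fold change = 2^(−1.460) = 0.3635

0.363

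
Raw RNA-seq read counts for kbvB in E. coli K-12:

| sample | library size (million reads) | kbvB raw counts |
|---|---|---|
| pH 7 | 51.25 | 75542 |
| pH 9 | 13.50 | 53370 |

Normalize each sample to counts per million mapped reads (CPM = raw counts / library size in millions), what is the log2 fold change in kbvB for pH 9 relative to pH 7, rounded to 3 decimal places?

CPM(pH 7) = 75542 / 51.25 = 1473.9902
CPM(pH 9) = 53370 / 13.50 = 3953.3333
Fold change = 3953.3333 / 1473.9902 = 2.68206
log2(2.68206) = 1.4233

1.423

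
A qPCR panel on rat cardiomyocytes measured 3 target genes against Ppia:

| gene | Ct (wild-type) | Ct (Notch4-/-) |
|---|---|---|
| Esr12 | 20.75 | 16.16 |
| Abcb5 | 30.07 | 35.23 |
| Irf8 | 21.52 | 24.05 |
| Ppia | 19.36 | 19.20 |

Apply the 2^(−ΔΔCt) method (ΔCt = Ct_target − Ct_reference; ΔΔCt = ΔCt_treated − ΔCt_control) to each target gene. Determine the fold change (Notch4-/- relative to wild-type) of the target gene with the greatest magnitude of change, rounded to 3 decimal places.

0.025

Esr12: ΔΔCt = (16.16−19.20) − (20.75−19.36) = -3.04 − 1.39 = -4.43; fold change = 2^4.43 = 21.556
Abcb5: ΔΔCt = (35.23−19.20) − (30.07−19.36) = 16.03 − 10.71 = 5.32; fold change = 2^-5.32 = 0.025
Irf8: ΔΔCt = (24.05−19.20) − (21.52−19.36) = 4.85 − 2.16 = 2.69; fold change = 2^-2.69 = 0.155
Abcb5 has the largest |ΔΔCt| = 5.32.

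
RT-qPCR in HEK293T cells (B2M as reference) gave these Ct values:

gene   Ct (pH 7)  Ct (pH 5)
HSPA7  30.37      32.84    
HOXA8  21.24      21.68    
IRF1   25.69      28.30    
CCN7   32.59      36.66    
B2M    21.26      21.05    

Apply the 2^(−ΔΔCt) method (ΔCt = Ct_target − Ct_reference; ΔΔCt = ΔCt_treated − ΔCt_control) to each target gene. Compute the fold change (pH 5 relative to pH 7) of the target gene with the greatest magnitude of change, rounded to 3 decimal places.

HSPA7: ΔΔCt = (32.84−21.05) − (30.37−21.26) = 11.79 − 9.11 = 2.68; fold change = 2^-2.68 = 0.156
HOXA8: ΔΔCt = (21.68−21.05) − (21.24−21.26) = 0.63 − (-0.02) = 0.65; fold change = 2^-0.65 = 0.637
IRF1: ΔΔCt = (28.30−21.05) − (25.69−21.26) = 7.25 − 4.43 = 2.82; fold change = 2^-2.82 = 0.142
CCN7: ΔΔCt = (36.66−21.05) − (32.59−21.26) = 15.61 − 11.33 = 4.28; fold change = 2^-4.28 = 0.051
CCN7 has the largest |ΔΔCt| = 4.28.

0.051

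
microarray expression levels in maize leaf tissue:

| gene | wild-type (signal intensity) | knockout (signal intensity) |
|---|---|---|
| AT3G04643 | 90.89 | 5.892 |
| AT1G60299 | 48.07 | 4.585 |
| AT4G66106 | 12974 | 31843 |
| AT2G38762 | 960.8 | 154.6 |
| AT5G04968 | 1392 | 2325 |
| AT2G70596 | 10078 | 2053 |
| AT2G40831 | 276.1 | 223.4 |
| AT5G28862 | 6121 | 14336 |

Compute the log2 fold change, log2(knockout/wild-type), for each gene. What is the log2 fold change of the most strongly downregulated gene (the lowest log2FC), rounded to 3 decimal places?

log2(5.892/90.89) = -3.947  (AT3G04643)
log2(4.585/48.07) = -3.390  (AT1G60299)
log2(31843/12974) = 1.295  (AT4G66106)
log2(154.6/960.8) = -2.636  (AT2G38762)
log2(2325/1392) = 0.740  (AT5G04968)
log2(2053/10078) = -2.295  (AT2G70596)
log2(223.4/276.1) = -0.306  (AT2G40831)
log2(14336/6121) = 1.228  (AT5G28862)
AT3G04643 is most strongly downregulated.

-3.947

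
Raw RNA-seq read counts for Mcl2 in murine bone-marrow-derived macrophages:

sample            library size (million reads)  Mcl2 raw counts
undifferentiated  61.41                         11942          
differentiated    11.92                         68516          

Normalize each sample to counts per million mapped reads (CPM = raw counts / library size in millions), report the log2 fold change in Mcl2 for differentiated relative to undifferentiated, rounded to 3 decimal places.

4.885

CPM(undifferentiated) = 11942 / 61.41 = 194.4634
CPM(differentiated) = 68516 / 11.92 = 5747.9866
Fold change = 5747.9866 / 194.4634 = 29.55819
log2(29.55819) = 4.8855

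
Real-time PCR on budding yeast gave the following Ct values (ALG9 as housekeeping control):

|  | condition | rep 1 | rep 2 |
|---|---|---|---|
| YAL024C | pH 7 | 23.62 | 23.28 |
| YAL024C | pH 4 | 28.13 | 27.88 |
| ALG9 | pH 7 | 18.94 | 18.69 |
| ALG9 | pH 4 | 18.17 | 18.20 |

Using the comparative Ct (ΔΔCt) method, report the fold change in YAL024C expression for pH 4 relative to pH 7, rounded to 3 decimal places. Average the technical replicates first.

0.027

Mean Ct: YAL024C pH 7 23.450; YAL024C pH 4 28.005; ALG9 pH 7 18.815; ALG9 pH 4 18.185
ΔCt(pH 7) = 23.450 − 18.815 = 4.635
ΔCt(pH 4) = 28.005 − 18.185 = 9.820
ΔΔCt = 9.820 − 4.635 = 5.185
Fold change = 2^(−5.185) = 0.0275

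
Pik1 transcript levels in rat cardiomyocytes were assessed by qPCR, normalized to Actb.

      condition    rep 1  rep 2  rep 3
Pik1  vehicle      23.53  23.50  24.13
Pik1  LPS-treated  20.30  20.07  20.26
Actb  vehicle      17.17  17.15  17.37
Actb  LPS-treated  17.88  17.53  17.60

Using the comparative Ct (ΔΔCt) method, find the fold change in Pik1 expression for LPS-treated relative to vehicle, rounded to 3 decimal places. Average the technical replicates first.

Mean Ct: Pik1 vehicle 23.720; Pik1 LPS-treated 20.210; Actb vehicle 17.230; Actb LPS-treated 17.670
ΔCt(vehicle) = 23.720 − 17.230 = 6.490
ΔCt(LPS-treated) = 20.210 − 17.670 = 2.540
ΔΔCt = 2.540 − 6.490 = -3.950
Fold change = 2^(−(-3.950)) = 2^3.950 = 15.4550

15.455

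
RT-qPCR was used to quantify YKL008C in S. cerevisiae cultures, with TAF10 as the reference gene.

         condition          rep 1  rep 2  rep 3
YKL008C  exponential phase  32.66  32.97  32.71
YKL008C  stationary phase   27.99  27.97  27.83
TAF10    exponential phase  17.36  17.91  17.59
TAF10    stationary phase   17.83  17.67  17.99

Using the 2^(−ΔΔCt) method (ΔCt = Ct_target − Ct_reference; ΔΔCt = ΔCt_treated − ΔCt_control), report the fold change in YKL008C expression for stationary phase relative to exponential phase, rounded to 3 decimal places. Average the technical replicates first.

33.359

Mean Ct: YKL008C exponential phase 32.780; YKL008C stationary phase 27.930; TAF10 exponential phase 17.620; TAF10 stationary phase 17.830
ΔCt(exponential phase) = 32.780 − 17.620 = 15.160
ΔCt(stationary phase) = 27.930 − 17.830 = 10.100
ΔΔCt = 10.100 − 15.160 = -5.060
Fold change = 2^(−(-5.060)) = 2^5.060 = 33.3589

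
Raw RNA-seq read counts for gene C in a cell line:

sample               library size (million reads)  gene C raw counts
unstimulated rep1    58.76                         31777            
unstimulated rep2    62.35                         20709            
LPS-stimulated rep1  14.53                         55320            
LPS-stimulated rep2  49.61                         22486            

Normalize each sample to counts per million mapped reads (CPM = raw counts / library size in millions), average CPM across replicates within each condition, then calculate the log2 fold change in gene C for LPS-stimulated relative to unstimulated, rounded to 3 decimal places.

2.287

CPM(unstimulated rep1) = 31777 / 58.76 = 540.7931
CPM(unstimulated rep2) = 20709 / 62.35 = 332.1411
CPM(LPS-stimulated rep1) = 55320 / 14.53 = 3807.2953
CPM(LPS-stimulated rep2) = 22486 / 49.61 = 453.2554
mean CPM(unstimulated) = 436.4671; mean CPM(LPS-stimulated) = 2130.2753
Fold change = 2130.2753 / 436.4671 = 4.88072
log2(4.88072) = 2.2871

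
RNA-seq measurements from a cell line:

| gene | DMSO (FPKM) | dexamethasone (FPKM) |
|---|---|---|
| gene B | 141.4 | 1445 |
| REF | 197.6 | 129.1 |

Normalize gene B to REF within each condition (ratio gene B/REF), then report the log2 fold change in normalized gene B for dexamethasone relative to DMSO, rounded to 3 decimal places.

3.967

gene B/REF (DMSO) = 141.4 / 197.6 = 0.71559
gene B/REF (dexamethasone) = 1445 / 129.1 = 11.193
Fold change = 11.193 / 0.71559 = 15.6415
log2(15.6415) = 3.9673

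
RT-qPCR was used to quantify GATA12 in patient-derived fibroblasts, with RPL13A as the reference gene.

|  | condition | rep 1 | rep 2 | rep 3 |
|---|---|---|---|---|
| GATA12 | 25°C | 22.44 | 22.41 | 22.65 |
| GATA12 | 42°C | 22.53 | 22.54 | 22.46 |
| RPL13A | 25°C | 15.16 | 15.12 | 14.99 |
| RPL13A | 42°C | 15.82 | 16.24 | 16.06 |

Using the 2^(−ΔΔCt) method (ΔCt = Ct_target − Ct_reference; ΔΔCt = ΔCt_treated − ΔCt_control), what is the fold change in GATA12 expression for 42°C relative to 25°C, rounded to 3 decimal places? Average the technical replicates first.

Mean Ct: GATA12 25°C 22.500; GATA12 42°C 22.510; RPL13A 25°C 15.090; RPL13A 42°C 16.040
ΔCt(25°C) = 22.500 − 15.090 = 7.410
ΔCt(42°C) = 22.510 − 16.040 = 6.470
ΔΔCt = 6.470 − 7.410 = -0.940
Fold change = 2^(−(-0.940)) = 2^0.940 = 1.9185

1.919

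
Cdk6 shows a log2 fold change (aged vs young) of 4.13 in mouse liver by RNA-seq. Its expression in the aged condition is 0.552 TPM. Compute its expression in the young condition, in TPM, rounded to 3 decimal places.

0.032

Fold change = 2^(4.13) = 17.5087
young expression = 0.552 / 17.5087 = 0.032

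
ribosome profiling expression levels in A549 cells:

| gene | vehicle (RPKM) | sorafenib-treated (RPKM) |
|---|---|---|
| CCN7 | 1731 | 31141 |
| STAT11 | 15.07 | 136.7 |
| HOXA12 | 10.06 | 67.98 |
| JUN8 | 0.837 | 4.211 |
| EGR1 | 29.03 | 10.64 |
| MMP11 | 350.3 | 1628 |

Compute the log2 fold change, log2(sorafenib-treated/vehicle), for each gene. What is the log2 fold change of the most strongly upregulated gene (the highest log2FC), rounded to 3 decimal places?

log2(31141/1731) = 4.169  (CCN7)
log2(136.7/15.07) = 3.181  (STAT11)
log2(67.98/10.06) = 2.756  (HOXA12)
log2(4.211/0.837) = 2.331  (JUN8)
log2(10.64/29.03) = -1.448  (EGR1)
log2(1628/350.3) = 2.216  (MMP11)
CCN7 is most strongly upregulated.

4.169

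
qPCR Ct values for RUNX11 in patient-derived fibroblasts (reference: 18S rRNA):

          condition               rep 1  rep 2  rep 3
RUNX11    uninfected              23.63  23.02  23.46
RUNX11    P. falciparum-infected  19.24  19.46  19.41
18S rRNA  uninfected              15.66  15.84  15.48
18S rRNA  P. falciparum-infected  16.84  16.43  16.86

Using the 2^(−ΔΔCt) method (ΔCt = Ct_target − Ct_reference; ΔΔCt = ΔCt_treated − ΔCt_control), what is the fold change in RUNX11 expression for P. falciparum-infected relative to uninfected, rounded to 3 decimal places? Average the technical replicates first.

Mean Ct: RUNX11 uninfected 23.370; RUNX11 P. falciparum-infected 19.370; 18S rRNA uninfected 15.660; 18S rRNA P. falciparum-infected 16.710
ΔCt(uninfected) = 23.370 − 15.660 = 7.710
ΔCt(P. falciparum-infected) = 19.370 − 16.710 = 2.660
ΔΔCt = 2.660 − 7.710 = -5.050
Fold change = 2^(−(-5.050)) = 2^5.050 = 33.1285

33.128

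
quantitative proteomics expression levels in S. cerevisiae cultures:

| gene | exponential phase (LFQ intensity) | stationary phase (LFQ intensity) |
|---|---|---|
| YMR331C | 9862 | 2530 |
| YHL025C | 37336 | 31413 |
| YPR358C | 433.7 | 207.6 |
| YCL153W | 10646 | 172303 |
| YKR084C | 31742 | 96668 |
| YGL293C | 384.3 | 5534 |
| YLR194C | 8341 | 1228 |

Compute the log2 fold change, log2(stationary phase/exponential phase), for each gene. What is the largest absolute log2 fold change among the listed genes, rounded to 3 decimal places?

log2(2530/9862) = -1.963  (YMR331C)
log2(31413/37336) = -0.249  (YHL025C)
log2(207.6/433.7) = -1.063  (YPR358C)
log2(172303/10646) = 4.017  (YCL153W)
log2(96668/31742) = 1.607  (YKR084C)
log2(5534/384.3) = 3.848  (YGL293C)
log2(1228/8341) = -2.764  (YLR194C)
The largest magnitude belongs to YCL153W.

4.017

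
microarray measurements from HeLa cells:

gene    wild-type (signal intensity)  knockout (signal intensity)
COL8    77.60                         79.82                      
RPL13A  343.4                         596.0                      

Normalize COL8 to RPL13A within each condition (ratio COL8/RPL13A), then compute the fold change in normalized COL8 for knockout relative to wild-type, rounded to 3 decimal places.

0.593

COL8/RPL13A (wild-type) = 77.60 / 343.4 = 0.22598
COL8/RPL13A (knockout) = 79.82 / 596.0 = 0.13393
Fold change = 0.13393 / 0.22598 = 0.5927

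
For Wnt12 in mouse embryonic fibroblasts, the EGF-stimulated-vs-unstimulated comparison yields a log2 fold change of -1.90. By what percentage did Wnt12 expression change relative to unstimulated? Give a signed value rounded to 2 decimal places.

-73.21%

Fold change = 2^(-1.90) = 0.2679
Percent change = (FC − 1) × 100% = (0.2679 − 1) × 100 = -73.21%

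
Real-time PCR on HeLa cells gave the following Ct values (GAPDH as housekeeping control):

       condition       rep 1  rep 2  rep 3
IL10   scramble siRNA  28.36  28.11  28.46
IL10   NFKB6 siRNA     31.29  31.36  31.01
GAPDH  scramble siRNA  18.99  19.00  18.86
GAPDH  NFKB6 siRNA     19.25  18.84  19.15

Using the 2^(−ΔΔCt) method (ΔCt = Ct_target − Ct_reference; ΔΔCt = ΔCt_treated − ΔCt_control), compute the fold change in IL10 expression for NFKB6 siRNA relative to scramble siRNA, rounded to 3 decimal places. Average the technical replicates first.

Mean Ct: IL10 scramble siRNA 28.310; IL10 NFKB6 siRNA 31.220; GAPDH scramble siRNA 18.950; GAPDH NFKB6 siRNA 19.080
ΔCt(scramble siRNA) = 28.310 − 18.950 = 9.360
ΔCt(NFKB6 siRNA) = 31.220 − 19.080 = 12.140
ΔΔCt = 12.140 − 9.360 = 2.780
Fold change = 2^(−2.780) = 0.1456

0.146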